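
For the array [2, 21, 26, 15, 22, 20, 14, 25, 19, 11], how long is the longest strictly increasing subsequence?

4

Let dp[i] be the longest increasing subsequence ending at position i. Then dp = [1, 2, 3, 2, 3, 3, 2, 4, 3, 2].
The maximum is 4; one witness is 2, 21, 22, 25 at positions 1,2,5,8.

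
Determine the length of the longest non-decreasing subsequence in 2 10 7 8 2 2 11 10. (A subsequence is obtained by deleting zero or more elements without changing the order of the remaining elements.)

4

Let dp[i] be the longest non-decreasing subsequence ending at position i. Then dp = [1, 2, 2, 3, 2, 3, 4, 4].
The maximum is 4; one witness is 2, 7, 8, 11 at positions 1,3,4,7.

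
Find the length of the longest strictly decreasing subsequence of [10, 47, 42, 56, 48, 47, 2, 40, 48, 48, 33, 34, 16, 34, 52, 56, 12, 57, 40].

Let dp[i] be the longest decreasing subsequence ending at position i. Then dp = [1, 1, 2, 1, 2, 3, 4, 4, 2, 2, 5, 5, 6, 5, 2, 1, 7, 1, 4].
The maximum is 7; one witness is 56, 48, 47, 40, 33, 16, 12 at positions 4,5,6,8,11,13,17.

7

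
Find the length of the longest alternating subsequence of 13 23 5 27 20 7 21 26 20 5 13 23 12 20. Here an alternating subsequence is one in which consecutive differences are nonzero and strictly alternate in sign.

A longest alternating subsequence is 13, 23, 5, 27, 20, 21, 5, 13, 12, 20 (positions 1,2,3,4,5,7,10,11,13,14); its 9 consecutive differences strictly alternate in sign, and length 10 is optimal.

10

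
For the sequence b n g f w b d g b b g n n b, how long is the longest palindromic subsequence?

Using dp[i][j] = 2 + dp[i+1][j−1] if the ends match, else max(dp[i+1][j], dp[i][j−1]):
dp[1][14] = 9. A witness is bngbbbgnb at positions 1,2,3,6,9,10,11,13,14.

9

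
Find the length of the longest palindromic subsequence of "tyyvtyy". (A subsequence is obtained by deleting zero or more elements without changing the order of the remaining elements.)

5

One longest palindromic subsequence is yytyy (positions 2,3,5,6,7); it reads the same forward and backward, and the interval DP gives dp[1][7] = 5.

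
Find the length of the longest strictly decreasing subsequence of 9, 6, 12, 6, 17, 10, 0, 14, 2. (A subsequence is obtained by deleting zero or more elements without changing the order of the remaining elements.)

Scanning left to right, the best length ending at each element is: 9→1, 6→2, 12→1, 6→2, 17→1, 10→2, 0→3, 14→2, 2→3.
So the longest decreasing subsequence has length 3, e.g. 9, 6, 0.

3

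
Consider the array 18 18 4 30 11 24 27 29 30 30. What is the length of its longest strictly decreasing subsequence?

2

One longest decreasing subsequence is 18, 4 (positions 1,3), of length 2; no longer one exists.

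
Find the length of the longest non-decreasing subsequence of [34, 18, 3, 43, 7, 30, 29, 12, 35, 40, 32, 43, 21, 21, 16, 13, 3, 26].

Let dp[i] be the longest non-decreasing subsequence ending at position i. Then dp = [1, 1, 1, 2, 2, 3, 3, 3, 4, 5, 4, 6, 4, 5, 4, 4, 2, 6].
The maximum is 6; one witness is 3, 7, 30, 35, 40, 43 at positions 3,5,6,9,10,12.

6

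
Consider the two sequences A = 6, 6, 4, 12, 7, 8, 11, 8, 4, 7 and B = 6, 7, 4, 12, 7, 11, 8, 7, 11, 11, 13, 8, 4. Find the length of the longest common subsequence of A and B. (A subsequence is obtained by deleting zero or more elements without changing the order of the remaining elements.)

8

A longest common subsequence is 6, 4, 12, 7, 8, 11, 8, 4 (length 8); the LCS DP confirms no longer common subsequence exists.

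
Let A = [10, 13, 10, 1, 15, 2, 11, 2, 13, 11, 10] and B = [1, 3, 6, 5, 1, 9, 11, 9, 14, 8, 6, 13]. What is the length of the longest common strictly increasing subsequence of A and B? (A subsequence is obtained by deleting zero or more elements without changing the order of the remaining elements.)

3

A longest common strictly increasing subsequence is 1, 11, 13 (length 3); it appears in order in both A and B, and no longer such subsequence exists.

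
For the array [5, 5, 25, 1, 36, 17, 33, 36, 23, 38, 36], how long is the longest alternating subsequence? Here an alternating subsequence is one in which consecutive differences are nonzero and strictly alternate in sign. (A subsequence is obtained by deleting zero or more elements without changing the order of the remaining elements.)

A longest alternating subsequence is 5, 25, 1, 36, 17, 33, 23, 38, 36 (positions 1,3,4,5,6,7,9,10,11); its 8 consecutive differences strictly alternate in sign, and length 9 is optimal.

9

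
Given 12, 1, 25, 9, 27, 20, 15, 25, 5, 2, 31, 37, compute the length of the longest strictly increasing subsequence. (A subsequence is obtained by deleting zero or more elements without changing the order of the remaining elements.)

Scanning left to right, the best length ending at each element is: 12→1, 1→1, 25→2, 9→2, 27→3, 20→3, 15→3, 25→4, 5→2, 2→2, 31→5, 37→6.
So the longest increasing subsequence has length 6, e.g. 1, 9, 20, 25, 31, 37.

6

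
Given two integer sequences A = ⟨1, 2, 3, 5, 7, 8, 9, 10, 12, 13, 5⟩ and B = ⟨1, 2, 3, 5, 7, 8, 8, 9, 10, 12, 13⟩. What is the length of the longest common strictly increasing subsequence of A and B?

10

A longest common strictly increasing subsequence is 1, 2, 3, 5, 7, 8, 9, 10, 12, 13 (length 10); it appears in order in both A and B, and no longer such subsequence exists.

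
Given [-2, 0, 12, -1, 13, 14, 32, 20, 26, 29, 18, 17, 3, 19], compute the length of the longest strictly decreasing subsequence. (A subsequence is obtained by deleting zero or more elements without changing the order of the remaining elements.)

Scanning left to right, the best length ending at each element is: -2→1, 0→1, 12→1, -1→2, 13→1, 14→1, 32→1, 20→2, 26→2, 29→2, 18→3, 17→4, 3→5, 19→3.
So the longest decreasing subsequence has length 5, e.g. 32, 20, 18, 17, 3.

5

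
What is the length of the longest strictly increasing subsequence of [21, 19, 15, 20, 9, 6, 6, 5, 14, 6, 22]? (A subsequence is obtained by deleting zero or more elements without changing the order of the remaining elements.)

3

One longest increasing subsequence is 19, 20, 22 (positions 2,4,11), of length 3; no longer one exists.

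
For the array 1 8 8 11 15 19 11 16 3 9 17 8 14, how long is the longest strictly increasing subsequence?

6

One longest increasing subsequence is 1, 8, 11, 15, 16, 17 (positions 1,2,4,5,8,11), of length 6; no longer one exists.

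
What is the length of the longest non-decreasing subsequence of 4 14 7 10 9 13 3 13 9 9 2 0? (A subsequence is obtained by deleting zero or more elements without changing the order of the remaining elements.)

5

Let dp[i] be the longest non-decreasing subsequence ending at position i. Then dp = [1, 2, 2, 3, 3, 4, 1, 5, 4, 5, 1, 1].
The maximum is 5; one witness is 4, 7, 10, 13, 13 at positions 1,3,4,6,8.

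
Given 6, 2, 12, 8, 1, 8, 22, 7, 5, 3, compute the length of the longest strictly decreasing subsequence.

One longest decreasing subsequence is 12, 8, 7, 5, 3 (positions 3,4,8,9,10), of length 5; no longer one exists.

5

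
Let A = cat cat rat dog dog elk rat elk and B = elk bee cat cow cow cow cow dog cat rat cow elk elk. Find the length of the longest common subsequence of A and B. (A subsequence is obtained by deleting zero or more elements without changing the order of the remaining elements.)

5

Backtracking the LCS table gives one alignment: cat (A1,B3) → cat (A2,B9) → rat (A3,B10) → elk (A6,B12) → elk (A8,B13).
So the longest common subsequence has length 5.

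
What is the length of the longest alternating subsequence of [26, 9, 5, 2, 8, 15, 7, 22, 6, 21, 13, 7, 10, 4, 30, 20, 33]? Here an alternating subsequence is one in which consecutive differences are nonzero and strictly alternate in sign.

A longest alternating subsequence is 26, 5, 8, 7, 22, 6, 21, 7, 10, 4, 30, 20, 33 (positions 1,3,5,7,8,9,10,12,13,14,15,16,17); its 12 consecutive differences strictly alternate in sign, and length 13 is optimal.

13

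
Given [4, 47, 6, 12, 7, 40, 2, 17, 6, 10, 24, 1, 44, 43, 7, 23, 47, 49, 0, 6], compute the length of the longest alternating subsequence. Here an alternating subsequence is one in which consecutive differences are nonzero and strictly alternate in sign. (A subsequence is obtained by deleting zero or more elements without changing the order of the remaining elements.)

Track the best alternating length ending on an up-step vs a down-step at each position: up/down = 1/1, 2/1, 2/3, 4/3, 4/5, 6/3, 1/7, 8/7, 8/9, 10/9, 10/7, 1/11, 12/3, 12/13, 12/13, 14/13, 14/1, 14/1, 1/15, 16/15.
The maximum over both is 16; one such subsequence is 4, 47, 6, 12, 7, 40, 2, 17, 6, 10, 1, 44, 7, 23, 0, 6.

16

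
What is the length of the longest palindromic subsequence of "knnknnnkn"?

7

One longest palindromic subsequence is nknnnkn (positions 2,4,5,6,7,8,9); it reads the same forward and backward, and the interval DP gives dp[1][9] = 7.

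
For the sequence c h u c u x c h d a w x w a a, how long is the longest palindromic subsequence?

One longest palindromic subsequence is awxwa (positions 10,11,12,13,15); it reads the same forward and backward, and the interval DP gives dp[1][15] = 5.

5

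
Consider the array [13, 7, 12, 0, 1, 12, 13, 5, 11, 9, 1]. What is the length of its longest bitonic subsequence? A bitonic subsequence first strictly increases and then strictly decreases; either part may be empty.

7

Let inc[i] be the LIS ending at i and dec[i] the longest strictly decreasing subsequence starting at i. inc = [1, 1, 2, 1, 2, 3, 4, 3, 4, 4, 2], dec = [5, 3, 4, 1, 1, 4, 4, 2, 3, 2, 1].
max_i inc[i]+dec[i]−1 = 7, with one witness 0, 1, 12, 13, 11, 9, 1.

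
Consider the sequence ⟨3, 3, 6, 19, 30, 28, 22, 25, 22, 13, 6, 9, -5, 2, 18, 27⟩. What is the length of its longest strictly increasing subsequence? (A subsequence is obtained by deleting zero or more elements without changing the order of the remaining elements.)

6

Let dp[i] be the longest increasing subsequence ending at position i. Then dp = [1, 1, 2, 3, 4, 4, 4, 5, 4, 3, 2, 3, 1, 2, 4, 6].
The maximum is 6; one witness is 3, 6, 19, 22, 25, 27 at positions 1,3,4,7,8,16.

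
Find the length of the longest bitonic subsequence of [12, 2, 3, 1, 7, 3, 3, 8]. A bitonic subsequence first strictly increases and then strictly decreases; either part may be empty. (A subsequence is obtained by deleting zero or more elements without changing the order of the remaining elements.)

One longest bitonic subsequence is 2, 3, 7, 3 (positions 2,3,5,7): it rises to 7 then falls. Length 4 is optimal.

4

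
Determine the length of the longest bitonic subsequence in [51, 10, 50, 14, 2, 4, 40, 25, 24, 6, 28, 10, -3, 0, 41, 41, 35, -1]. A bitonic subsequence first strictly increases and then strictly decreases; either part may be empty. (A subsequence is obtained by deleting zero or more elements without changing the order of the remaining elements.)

8

One longest bitonic subsequence is 51, 50, 40, 25, 24, 10, 0, -1 (positions 1,3,7,8,9,12,14,18): it rises to 51 then falls. Length 8 is optimal.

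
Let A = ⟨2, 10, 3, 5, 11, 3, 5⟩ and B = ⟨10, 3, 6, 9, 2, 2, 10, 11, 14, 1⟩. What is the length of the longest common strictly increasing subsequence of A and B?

A longest common strictly increasing subsequence is 2, 10, 11 (length 3); it appears in order in both A and B, and no longer such subsequence exists.

3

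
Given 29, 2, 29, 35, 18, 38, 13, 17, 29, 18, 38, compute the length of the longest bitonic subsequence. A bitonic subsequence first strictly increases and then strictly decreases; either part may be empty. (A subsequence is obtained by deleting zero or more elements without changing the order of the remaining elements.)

6

One longest bitonic subsequence is 2, 29, 35, 38, 29, 18 (positions 2,3,4,6,9,10): it rises to 38 then falls. Length 6 is optimal.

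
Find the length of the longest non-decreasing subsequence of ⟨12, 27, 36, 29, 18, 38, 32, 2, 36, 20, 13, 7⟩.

5

One longest non-decreasing subsequence is 12, 27, 29, 32, 36 (positions 1,2,4,7,9), of length 5; no longer one exists.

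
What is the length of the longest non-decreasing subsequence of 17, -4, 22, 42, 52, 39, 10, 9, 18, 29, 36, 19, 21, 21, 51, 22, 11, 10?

7

Let dp[i] be the longest non-decreasing subsequence ending at position i. Then dp = [1, 1, 2, 3, 4, 3, 2, 2, 3, 4, 5, 4, 5, 6, 7, 7, 3, 3].
The maximum is 7; one witness is -4, 10, 18, 19, 21, 21, 51 at positions 2,7,9,12,13,14,15.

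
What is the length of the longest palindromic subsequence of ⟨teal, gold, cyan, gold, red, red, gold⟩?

Using dp[i][j] = 2 + dp[i+1][j−1] if the ends match, else max(dp[i+1][j], dp[i][j−1]):
dp[1][7] = 4. A witness is gold red red gold at positions 2,5,6,7.

4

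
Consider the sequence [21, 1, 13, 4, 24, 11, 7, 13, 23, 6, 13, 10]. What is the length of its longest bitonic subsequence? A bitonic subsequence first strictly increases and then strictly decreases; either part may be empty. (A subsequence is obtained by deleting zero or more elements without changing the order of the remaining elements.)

Let inc[i] be the LIS ending at i and dec[i] the longest strictly decreasing subsequence starting at i. inc = [1, 1, 2, 2, 3, 3, 3, 4, 5, 3, 4, 4], dec = [5, 1, 4, 1, 4, 3, 2, 2, 3, 1, 2, 1].
max_i inc[i]+dec[i]−1 = 7, with one witness 1, 4, 11, 13, 23, 13, 10.

7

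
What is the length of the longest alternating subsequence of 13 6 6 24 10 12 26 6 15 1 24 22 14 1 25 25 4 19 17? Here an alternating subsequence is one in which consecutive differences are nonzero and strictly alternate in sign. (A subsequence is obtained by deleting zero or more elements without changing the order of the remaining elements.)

Track the best alternating length ending on an up-step vs a down-step at each position: up/down = 1/1, 1/2, 1/2, 3/1, 3/4, 5/4, 5/1, 1/6, 7/6, 1/8, 9/6, 9/10, 9/10, 1/10, 11/6, 11/6, 11/12, 13/12, 13/14.
The maximum over both is 14; one such subsequence is 13, 6, 24, 10, 12, 6, 15, 1, 24, 22, 25, 4, 19, 17.

14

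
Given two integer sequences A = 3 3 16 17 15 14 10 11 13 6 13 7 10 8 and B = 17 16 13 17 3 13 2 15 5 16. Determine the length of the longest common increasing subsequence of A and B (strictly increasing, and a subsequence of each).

A longest common strictly increasing subsequence is 16, 17 (length 2); it appears in order in both A and B, and no longer such subsequence exists.

2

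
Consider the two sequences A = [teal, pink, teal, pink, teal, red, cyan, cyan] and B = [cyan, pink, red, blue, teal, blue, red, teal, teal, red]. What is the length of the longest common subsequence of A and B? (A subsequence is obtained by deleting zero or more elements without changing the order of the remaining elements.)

4

Backtracking the LCS table gives one alignment: teal (A1,B5) → teal (A3,B8) → teal (A5,B9) → red (A6,B10).
So the longest common subsequence has length 4.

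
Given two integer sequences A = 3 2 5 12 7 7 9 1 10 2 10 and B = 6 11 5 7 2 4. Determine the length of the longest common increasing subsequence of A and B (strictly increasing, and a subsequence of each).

For each value that appears in both, track the longest common increasing run ending there.
The best achievable length is 2; one witness is 5, 7 (A-positions 3,5, B-positions 3,4).

2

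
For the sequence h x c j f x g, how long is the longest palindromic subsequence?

3

One longest palindromic subsequence is xfx (positions 2,5,6); it reads the same forward and backward, and the interval DP gives dp[1][7] = 3.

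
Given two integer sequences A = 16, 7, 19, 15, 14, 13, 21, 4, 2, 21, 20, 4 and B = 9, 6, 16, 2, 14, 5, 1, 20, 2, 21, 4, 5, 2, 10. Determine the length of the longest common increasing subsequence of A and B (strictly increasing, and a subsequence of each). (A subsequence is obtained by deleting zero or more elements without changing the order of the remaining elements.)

A longest common strictly increasing subsequence is 16, 20 (length 2); it appears in order in both A and B, and no longer such subsequence exists.

2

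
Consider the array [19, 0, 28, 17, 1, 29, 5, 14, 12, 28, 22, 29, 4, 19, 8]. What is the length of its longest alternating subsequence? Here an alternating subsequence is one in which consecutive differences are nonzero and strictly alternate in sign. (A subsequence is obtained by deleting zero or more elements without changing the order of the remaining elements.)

Track the best alternating length ending on an up-step vs a down-step at each position: up/down = 1/1, 1/2, 3/1, 3/4, 3/4, 5/1, 5/6, 7/6, 7/8, 9/6, 9/10, 11/1, 5/12, 13/12, 13/14.
The maximum over both is 14; one such subsequence is 19, 0, 28, 17, 29, 5, 14, 12, 28, 22, 29, 4, 19, 8.

14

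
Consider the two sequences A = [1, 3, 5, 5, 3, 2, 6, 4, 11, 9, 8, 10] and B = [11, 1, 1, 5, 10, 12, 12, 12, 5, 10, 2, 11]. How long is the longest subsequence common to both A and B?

Backtracking the LCS table gives one alignment: 1 (A1,B3) → 5 (A3,B4) → 5 (A4,B9) → 2 (A6,B11) → 11 (A9,B12).
So the longest common subsequence has length 5.

5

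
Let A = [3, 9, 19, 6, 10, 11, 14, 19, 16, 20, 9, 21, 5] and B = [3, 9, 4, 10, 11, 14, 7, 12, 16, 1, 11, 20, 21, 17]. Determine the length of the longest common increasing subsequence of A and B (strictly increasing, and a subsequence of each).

8

For each value that appears in both, track the longest common increasing run ending there.
The best achievable length is 8; one witness is 3, 9, 10, 11, 14, 16, 20, 21 (A-positions 1,2,5,6,7,9,10,12, B-positions 1,2,4,5,6,9,12,13).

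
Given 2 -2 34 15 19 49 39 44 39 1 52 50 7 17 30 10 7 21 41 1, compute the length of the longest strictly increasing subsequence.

6

Scanning left to right, the best length ending at each element is: 2→1, -2→1, 34→2, 15→2, 19→3, 49→4, 39→4, 44→5, 39→4, 1→2, 52→6, 50→6, 7→3, 17→4, 30→5, 10→4, 7→3, 21→5, 41→6, 1→2.
So the longest increasing subsequence has length 6, e.g. 2, 15, 19, 39, 44, 52.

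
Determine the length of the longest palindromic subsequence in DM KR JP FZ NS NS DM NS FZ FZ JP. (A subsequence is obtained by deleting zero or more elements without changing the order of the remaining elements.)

One longest palindromic subsequence is JP FZ NS DM NS FZ JP (positions 3,4,6,7,8,10,11); it reads the same forward and backward, and the interval DP gives dp[1][11] = 7.

7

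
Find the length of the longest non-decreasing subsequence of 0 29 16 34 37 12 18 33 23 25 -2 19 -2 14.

5

One longest non-decreasing subsequence is 0, 16, 18, 23, 25 (positions 1,3,7,9,10), of length 5; no longer one exists.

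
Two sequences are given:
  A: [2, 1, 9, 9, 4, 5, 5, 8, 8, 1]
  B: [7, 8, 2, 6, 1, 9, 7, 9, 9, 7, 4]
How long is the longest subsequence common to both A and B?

A longest common subsequence is 2, 1, 9, 9, 4 (length 5); the LCS DP confirms no longer common subsequence exists.

5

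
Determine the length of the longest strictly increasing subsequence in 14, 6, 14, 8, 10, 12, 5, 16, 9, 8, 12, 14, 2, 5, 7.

5

One longest increasing subsequence is 6, 8, 10, 12, 16 (positions 2,4,5,6,8), of length 5; no longer one exists.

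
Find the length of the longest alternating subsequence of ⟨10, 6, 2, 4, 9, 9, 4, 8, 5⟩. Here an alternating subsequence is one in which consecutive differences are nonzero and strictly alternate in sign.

6

A longest alternating subsequence is 10, 6, 9, 4, 8, 5 (positions 1,2,5,7,8,9); its 5 consecutive differences strictly alternate in sign, and length 6 is optimal.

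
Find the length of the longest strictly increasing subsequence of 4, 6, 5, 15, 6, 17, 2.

One longest increasing subsequence is 4, 6, 15, 17 (positions 1,2,4,6), of length 4; no longer one exists.

4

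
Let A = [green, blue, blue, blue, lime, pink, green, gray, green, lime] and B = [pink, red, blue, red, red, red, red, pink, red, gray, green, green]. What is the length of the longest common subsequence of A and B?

4

A longest common subsequence is blue, pink, green, green (length 4); the LCS DP confirms no longer common subsequence exists.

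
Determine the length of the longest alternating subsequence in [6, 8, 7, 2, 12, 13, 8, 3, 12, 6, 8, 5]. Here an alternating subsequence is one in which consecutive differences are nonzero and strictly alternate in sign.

9

Track the best alternating length ending on an up-step vs a down-step at each position: up/down = 1/1, 2/1, 2/3, 1/3, 4/1, 4/1, 4/5, 4/5, 6/5, 6/7, 8/7, 6/9.
The maximum over both is 9; one such subsequence is 6, 8, 7, 12, 8, 12, 6, 8, 5.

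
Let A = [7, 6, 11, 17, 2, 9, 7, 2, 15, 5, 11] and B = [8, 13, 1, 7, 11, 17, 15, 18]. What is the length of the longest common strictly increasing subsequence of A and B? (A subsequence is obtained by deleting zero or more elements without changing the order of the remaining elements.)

3

A longest common strictly increasing subsequence is 7, 11, 17 (length 3); it appears in order in both A and B, and no longer such subsequence exists.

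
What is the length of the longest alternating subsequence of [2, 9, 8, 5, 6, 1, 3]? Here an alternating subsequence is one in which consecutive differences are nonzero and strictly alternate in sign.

6

Track the best alternating length ending on an up-step vs a down-step at each position: up/down = 1/1, 2/1, 2/3, 2/3, 4/3, 1/5, 6/5.
The maximum over both is 6; one such subsequence is 2, 9, 5, 6, 1, 3.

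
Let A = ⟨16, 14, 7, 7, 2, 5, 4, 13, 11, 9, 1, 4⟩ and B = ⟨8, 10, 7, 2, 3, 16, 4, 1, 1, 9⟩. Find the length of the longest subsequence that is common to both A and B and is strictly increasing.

3

A longest common strictly increasing subsequence is 2, 4, 9 (length 3); it appears in order in both A and B, and no longer such subsequence exists.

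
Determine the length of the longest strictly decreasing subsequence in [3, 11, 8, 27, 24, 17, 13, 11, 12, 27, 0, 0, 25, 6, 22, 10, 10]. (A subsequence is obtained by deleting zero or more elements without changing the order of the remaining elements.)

6

Let dp[i] be the longest decreasing subsequence ending at position i. Then dp = [1, 1, 2, 1, 2, 3, 4, 5, 5, 1, 6, 6, 2, 6, 3, 6, 6].
The maximum is 6; one witness is 27, 24, 17, 13, 11, 0 at positions 4,5,6,7,8,11.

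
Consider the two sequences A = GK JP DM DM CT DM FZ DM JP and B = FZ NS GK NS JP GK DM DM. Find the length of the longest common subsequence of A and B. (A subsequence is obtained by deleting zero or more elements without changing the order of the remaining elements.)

Backtracking the LCS table gives one alignment: GK (A1,B3) → JP (A2,B5) → DM (A6,B7) → DM (A8,B8).
So the longest common subsequence has length 4.

4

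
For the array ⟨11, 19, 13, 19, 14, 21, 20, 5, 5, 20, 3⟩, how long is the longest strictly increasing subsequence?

4

Let dp[i] be the longest increasing subsequence ending at position i. Then dp = [1, 2, 2, 3, 3, 4, 4, 1, 1, 4, 1].
The maximum is 4; one witness is 11, 13, 19, 21 at positions 1,3,4,6.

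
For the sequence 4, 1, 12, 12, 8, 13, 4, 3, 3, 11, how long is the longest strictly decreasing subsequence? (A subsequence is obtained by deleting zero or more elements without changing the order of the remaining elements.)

One longest decreasing subsequence is 12, 8, 4, 3 (positions 3,5,7,8), of length 4; no longer one exists.

4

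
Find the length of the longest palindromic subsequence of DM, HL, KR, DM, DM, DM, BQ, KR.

5

Using dp[i][j] = 2 + dp[i+1][j−1] if the ends match, else max(dp[i+1][j], dp[i][j−1]):
dp[1][8] = 5. A witness is KR DM DM DM KR at positions 3,4,5,6,8.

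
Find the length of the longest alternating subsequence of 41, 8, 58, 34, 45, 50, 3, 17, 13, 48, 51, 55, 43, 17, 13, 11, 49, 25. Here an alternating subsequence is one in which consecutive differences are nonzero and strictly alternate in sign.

Track the best alternating length ending on an up-step vs a down-step at each position: up/down = 1/1, 1/2, 3/1, 3/4, 5/4, 5/4, 1/6, 7/6, 7/8, 9/6, 9/4, 9/4, 9/10, 9/10, 7/10, 7/10, 11/10, 11/12.
The maximum over both is 12; one such subsequence is 41, 8, 58, 34, 45, 3, 17, 13, 48, 43, 49, 25.

12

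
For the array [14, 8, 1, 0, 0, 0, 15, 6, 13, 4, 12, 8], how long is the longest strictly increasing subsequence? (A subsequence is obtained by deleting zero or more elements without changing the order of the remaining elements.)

Scanning left to right, the best length ending at each element is: 14→1, 8→1, 1→1, 0→1, 0→1, 0→1, 15→2, 6→2, 13→3, 4→2, 12→3, 8→3.
So the longest increasing subsequence has length 3, e.g. 1, 6, 13.

3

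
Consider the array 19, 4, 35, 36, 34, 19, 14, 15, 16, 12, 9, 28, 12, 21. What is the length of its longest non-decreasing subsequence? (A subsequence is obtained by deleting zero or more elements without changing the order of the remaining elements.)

5

One longest non-decreasing subsequence is 4, 14, 15, 16, 28 (positions 2,7,8,9,12), of length 5; no longer one exists.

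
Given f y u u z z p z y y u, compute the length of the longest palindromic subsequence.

One longest palindromic subsequence is uzpzu (positions 3,6,7,8,11); it reads the same forward and backward, and the interval DP gives dp[1][11] = 5.

5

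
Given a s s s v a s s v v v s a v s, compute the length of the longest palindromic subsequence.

Using dp[i][j] = 2 + dp[i+1][j−1] if the ends match, else max(dp[i+1][j], dp[i][j−1]):
dp[1][15] = 11. A witness is svasvvvsavs at positions 2,5,6,7,9,10,11,12,13,14,15.

11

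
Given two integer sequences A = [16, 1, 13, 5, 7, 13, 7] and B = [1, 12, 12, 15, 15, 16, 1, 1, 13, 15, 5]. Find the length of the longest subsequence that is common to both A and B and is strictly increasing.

2

For each value that appears in both, track the longest common increasing run ending there.
The best achievable length is 2; one witness is 1, 13 (A-positions 2,3, B-positions 1,9).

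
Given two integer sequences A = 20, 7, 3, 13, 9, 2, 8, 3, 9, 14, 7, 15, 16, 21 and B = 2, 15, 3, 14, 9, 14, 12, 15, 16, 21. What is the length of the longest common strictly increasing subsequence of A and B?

For each value that appears in both, track the longest common increasing run ending there.
The best achievable length is 7; one witness is 2, 3, 9, 14, 15, 16, 21 (A-positions 6,8,9,10,12,13,14, B-positions 1,3,5,6,8,9,10).

7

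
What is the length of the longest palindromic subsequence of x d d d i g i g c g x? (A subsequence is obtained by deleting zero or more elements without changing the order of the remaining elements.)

5

One longest palindromic subsequence is xgcgx (positions 1,6,9,10,11); it reads the same forward and backward, and the interval DP gives dp[1][11] = 5.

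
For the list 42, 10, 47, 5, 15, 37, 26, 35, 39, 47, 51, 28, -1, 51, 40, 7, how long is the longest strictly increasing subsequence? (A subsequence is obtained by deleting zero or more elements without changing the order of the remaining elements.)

7

One longest increasing subsequence is 10, 15, 26, 35, 39, 47, 51 (positions 2,5,7,8,9,10,11), of length 7; no longer one exists.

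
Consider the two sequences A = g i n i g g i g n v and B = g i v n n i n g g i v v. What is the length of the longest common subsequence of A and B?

Backtracking the LCS table gives one alignment: g (A1,B1) → i (A2,B2) → n (A3,B5) → i (A4,B6) → g (A5,B8) → g (A6,B9) → i (A7,B10) → v (A10,B12).
So the longest common subsequence has length 8.

8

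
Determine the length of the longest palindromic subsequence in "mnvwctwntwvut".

Using dp[i][j] = 2 + dp[i+1][j−1] if the ends match, else max(dp[i+1][j], dp[i][j−1]):
dp[1][13] = 7. A witness is vwtntwv at positions 3,4,6,8,9,10,11.

7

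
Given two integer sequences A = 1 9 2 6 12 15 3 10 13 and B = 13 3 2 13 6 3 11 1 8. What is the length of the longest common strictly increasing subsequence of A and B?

2

A longest common strictly increasing subsequence is 3, 13 (length 2); it appears in order in both A and B, and no longer such subsequence exists.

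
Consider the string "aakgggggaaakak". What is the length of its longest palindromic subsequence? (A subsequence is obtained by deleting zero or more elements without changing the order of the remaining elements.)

9

Using dp[i][j] = 2 + dp[i+1][j−1] if the ends match, else max(dp[i+1][j], dp[i][j−1]):
dp[1][14] = 9. A witness is akgggggka at positions 2,3,4,5,6,7,8,12,13.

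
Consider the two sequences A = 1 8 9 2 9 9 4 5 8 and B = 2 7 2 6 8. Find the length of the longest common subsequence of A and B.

2

A longest common subsequence is 2, 8 (length 2); the LCS DP confirms no longer common subsequence exists.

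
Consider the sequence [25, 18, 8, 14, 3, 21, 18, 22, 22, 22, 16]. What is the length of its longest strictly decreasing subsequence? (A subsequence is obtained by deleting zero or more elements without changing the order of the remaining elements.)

Scanning left to right, the best length ending at each element is: 25→1, 18→2, 8→3, 14→3, 3→4, 21→2, 18→3, 22→2, 22→2, 22→2, 16→4.
So the longest decreasing subsequence has length 4, e.g. 25, 18, 8, 3.

4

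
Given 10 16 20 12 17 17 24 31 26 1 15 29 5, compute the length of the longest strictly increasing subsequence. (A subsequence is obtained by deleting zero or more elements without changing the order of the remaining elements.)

6

One longest increasing subsequence is 10, 16, 20, 24, 26, 29 (positions 1,2,3,7,9,12), of length 6; no longer one exists.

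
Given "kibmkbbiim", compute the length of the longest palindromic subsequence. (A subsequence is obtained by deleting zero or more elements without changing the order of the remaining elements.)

Using dp[i][j] = 2 + dp[i+1][j−1] if the ends match, else max(dp[i+1][j], dp[i][j−1]):
dp[1][10] = 5. A witness is ibbbi at positions 2,3,6,7,9.

5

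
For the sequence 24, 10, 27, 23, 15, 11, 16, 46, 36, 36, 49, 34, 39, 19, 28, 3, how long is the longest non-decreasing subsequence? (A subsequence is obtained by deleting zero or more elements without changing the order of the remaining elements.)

Let dp[i] be the longest non-decreasing subsequence ending at position i. Then dp = [1, 1, 2, 2, 2, 2, 3, 4, 4, 5, 6, 4, 6, 4, 5, 1].
The maximum is 6; one witness is 10, 15, 16, 36, 36, 49 at positions 2,5,7,9,10,11.

6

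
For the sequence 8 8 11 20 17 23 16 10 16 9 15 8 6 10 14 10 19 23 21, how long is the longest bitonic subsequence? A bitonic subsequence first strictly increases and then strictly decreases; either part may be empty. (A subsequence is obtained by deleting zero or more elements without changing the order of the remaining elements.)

Let inc[i] be the LIS ending at i and dec[i] the longest strictly decreasing subsequence starting at i. inc = [1, 1, 2, 3, 3, 4, 3, 2, 3, 2, 3, 1, 1, 3, 4, 3, 5, 6, 6], dec = [2, 2, 5, 7, 6, 6, 5, 4, 4, 3, 3, 2, 1, 1, 2, 1, 1, 2, 1].
max_i inc[i]+dec[i]−1 = 9, with one witness 8, 11, 20, 17, 16, 10, 9, 8, 6.

9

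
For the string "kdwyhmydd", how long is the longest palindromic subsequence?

5

One longest palindromic subsequence is dymyd (positions 2,4,6,7,9); it reads the same forward and backward, and the interval DP gives dp[1][9] = 5.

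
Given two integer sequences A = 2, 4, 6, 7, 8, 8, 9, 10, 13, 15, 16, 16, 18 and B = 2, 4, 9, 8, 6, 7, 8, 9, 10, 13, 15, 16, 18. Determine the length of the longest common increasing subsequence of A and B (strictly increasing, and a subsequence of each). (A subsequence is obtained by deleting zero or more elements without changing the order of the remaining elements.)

11

A longest common strictly increasing subsequence is 2, 4, 6, 7, 8, 9, 10, 13, 15, 16, 18 (length 11); it appears in order in both A and B, and no longer such subsequence exists.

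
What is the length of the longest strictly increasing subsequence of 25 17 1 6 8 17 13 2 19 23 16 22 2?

6

One longest increasing subsequence is 1, 6, 8, 17, 19, 23 (positions 3,4,5,6,9,10), of length 6; no longer one exists.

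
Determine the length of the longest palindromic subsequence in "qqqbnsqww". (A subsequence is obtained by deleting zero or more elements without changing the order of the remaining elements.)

One longest palindromic subsequence is qqqq (positions 1,2,3,7); it reads the same forward and backward, and the interval DP gives dp[1][9] = 4.

4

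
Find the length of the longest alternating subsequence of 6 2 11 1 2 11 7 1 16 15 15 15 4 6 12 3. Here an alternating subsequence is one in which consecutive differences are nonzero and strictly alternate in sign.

Track the best alternating length ending on an up-step vs a down-step at each position: up/down = 1/1, 1/2, 3/1, 1/4, 5/4, 5/1, 5/6, 1/6, 7/1, 7/8, 7/8, 7/8, 7/8, 9/8, 9/8, 7/10.
The maximum over both is 10; one such subsequence is 6, 2, 11, 1, 11, 7, 16, 4, 6, 3.

10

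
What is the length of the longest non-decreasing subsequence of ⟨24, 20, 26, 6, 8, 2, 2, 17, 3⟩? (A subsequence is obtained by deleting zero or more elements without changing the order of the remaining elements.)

3

Let dp[i] be the longest non-decreasing subsequence ending at position i. Then dp = [1, 1, 2, 1, 2, 1, 2, 3, 3].
The maximum is 3; one witness is 6, 8, 17 at positions 4,5,8.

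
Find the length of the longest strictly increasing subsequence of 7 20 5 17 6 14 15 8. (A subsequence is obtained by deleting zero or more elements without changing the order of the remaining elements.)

Scanning left to right, the best length ending at each element is: 7→1, 20→2, 5→1, 17→2, 6→2, 14→3, 15→4, 8→3.
So the longest increasing subsequence has length 4, e.g. 5, 6, 14, 15.

4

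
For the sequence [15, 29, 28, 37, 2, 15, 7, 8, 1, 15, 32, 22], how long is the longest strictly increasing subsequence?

5

Scanning left to right, the best length ending at each element is: 15→1, 29→2, 28→2, 37→3, 2→1, 15→2, 7→2, 8→3, 1→1, 15→4, 32→5, 22→5.
So the longest increasing subsequence has length 5, e.g. 2, 7, 8, 15, 32.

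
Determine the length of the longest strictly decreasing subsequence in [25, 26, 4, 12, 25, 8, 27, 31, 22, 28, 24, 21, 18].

One longest decreasing subsequence is 26, 25, 22, 21, 18 (positions 2,5,9,12,13), of length 5; no longer one exists.

5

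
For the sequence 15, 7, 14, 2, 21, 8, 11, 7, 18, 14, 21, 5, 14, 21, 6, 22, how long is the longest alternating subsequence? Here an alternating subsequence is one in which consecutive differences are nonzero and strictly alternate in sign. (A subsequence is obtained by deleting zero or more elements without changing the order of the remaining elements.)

15

A longest alternating subsequence is 15, 7, 14, 2, 21, 8, 11, 7, 18, 14, 21, 5, 14, 6, 22 (positions 1,2,3,4,5,6,7,8,9,10,11,12,13,15,16); its 14 consecutive differences strictly alternate in sign, and length 15 is optimal.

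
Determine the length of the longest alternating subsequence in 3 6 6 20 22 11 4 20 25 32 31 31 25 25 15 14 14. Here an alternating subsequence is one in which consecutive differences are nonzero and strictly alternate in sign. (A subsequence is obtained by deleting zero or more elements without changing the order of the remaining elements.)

5

Track the best alternating length ending on an up-step vs a down-step at each position: up/down = 1/1, 2/1, 2/1, 2/1, 2/1, 2/3, 2/3, 4/3, 4/1, 4/1, 4/5, 4/5, 4/5, 4/5, 4/5, 4/5, 4/5.
The maximum over both is 5; one such subsequence is 3, 20, 11, 32, 31.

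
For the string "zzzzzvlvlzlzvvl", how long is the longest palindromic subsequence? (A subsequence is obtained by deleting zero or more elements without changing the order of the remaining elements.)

7

One longest palindromic subsequence is lvzlzvl (positions 7,8,10,11,12,14,15); it reads the same forward and backward, and the interval DP gives dp[1][15] = 7.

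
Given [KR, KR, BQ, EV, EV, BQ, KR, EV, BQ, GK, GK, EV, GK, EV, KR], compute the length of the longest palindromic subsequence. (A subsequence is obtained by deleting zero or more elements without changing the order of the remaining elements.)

One longest palindromic subsequence is KR EV EV BQ EV BQ EV EV KR (positions 1,4,5,6,8,9,12,14,15); it reads the same forward and backward, and the interval DP gives dp[1][15] = 9.

9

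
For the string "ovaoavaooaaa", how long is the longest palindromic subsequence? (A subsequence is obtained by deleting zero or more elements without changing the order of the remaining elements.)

Using dp[i][j] = 2 + dp[i+1][j−1] if the ends match, else max(dp[i+1][j], dp[i][j−1]):
dp[1][12] = 8. A witness is aaaooaaa at positions 3,5,7,8,9,10,11,12.

8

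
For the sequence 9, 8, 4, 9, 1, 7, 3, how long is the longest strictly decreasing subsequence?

Let dp[i] be the longest decreasing subsequence ending at position i. Then dp = [1, 2, 3, 1, 4, 3, 4].
The maximum is 4; one witness is 9, 8, 4, 1 at positions 1,2,3,5.

4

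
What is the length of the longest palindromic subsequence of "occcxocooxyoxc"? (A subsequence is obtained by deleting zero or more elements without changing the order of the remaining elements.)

Using dp[i][j] = 2 + dp[i+1][j−1] if the ends match, else max(dp[i+1][j], dp[i][j−1]):
dp[1][14] = 8. A witness is cxooooxc at positions 2,5,6,8,9,12,13,14.

8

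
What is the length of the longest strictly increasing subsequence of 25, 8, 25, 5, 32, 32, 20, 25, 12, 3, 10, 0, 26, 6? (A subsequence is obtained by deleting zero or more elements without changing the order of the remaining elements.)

One longest increasing subsequence is 8, 20, 25, 26 (positions 2,7,8,13), of length 4; no longer one exists.

4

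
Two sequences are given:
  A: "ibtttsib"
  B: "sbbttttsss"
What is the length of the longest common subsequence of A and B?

Backtracking the LCS table gives one alignment: b (A2,B3) → t (A3,B5) → t (A4,B6) → t (A5,B7) → s (A6,B10).
So the longest common subsequence has length 5.

5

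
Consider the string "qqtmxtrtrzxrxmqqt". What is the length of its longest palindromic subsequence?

One longest palindromic subsequence is qqmxrxrxmqq (positions 1,2,4,5,7,11,12,13,14,15,16); it reads the same forward and backward, and the interval DP gives dp[1][17] = 11.

11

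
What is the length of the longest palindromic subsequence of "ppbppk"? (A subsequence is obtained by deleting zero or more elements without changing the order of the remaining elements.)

5

One longest palindromic subsequence is ppbpp (positions 1,2,3,4,5); it reads the same forward and backward, and the interval DP gives dp[1][6] = 5.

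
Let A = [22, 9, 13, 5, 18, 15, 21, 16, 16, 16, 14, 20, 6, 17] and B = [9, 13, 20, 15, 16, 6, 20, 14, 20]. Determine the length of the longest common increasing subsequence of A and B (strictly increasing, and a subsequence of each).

5

For each value that appears in both, track the longest common increasing run ending there.
The best achievable length is 5; one witness is 9, 13, 15, 16, 20 (A-positions 2,3,6,8,12, B-positions 1,2,4,5,7).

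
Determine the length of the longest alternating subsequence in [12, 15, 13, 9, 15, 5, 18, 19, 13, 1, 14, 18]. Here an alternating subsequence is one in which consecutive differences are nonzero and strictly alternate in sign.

Track the best alternating length ending on an up-step vs a down-step at each position: up/down = 1/1, 2/1, 2/3, 1/3, 4/1, 1/5, 6/1, 6/1, 6/7, 1/7, 8/7, 8/7.
The maximum over both is 8; one such subsequence is 12, 15, 13, 15, 5, 18, 13, 14.

8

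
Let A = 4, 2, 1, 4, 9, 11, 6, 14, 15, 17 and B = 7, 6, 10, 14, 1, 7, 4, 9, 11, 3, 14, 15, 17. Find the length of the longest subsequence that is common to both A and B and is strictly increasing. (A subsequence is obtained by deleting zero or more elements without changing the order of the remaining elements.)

A longest common strictly increasing subsequence is 1, 4, 9, 11, 14, 15, 17 (length 7); it appears in order in both A and B, and no longer such subsequence exists.

7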